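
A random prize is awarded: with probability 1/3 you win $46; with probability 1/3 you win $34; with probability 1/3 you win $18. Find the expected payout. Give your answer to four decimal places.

E[payout] = 46·1/3 + 34·1/3 + 18·1/3
 = 46/3 + 34/3 + 6
 = 98/3

32.6667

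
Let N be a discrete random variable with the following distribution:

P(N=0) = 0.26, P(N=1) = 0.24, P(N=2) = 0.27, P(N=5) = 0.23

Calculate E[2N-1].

E[2N-1] = Σ (2n-1)·P(N=n)
 = (-1)·0.26 + 1·0.24 + 3·0.27 + 9·0.23
 = (-0.26) + 0.24 + 0.81 + 2.07
 = 2.86

2.86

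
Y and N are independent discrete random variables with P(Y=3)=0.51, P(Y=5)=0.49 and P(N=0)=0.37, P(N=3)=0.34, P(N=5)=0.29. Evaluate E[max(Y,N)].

4.2758

E[max(Y,N)] = Σ_y Σ_n max(y,n) · P(Y=y)P(N=n)
 = 3·0.1887 + 3·0.1734 + 5·0.1479 + 5·0.1813 + 5·0.1666 + 5·0.1421
 = 0.5661 + 0.5202 + 0.7395 + 0.9065 + 0.833 + 0.7105
 = 4.2758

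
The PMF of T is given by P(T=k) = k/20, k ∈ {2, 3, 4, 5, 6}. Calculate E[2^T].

E[2^T] = Σ 2^t·P(T=t)
 = 4·1/10 + 8·3/20 + 16·1/5 + 32·1/4 + 64·3/10
 = 2/5 + 6/5 + 16/5 + 8 + 96/5
 = 32

32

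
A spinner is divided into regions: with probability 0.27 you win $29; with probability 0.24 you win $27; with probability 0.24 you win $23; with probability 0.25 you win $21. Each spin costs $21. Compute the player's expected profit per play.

4.08

E[payout] = 29·0.27 + 27·0.24 + 23·0.24 + 21·0.25
 = 7.83 + 6.48 + 5.52 + 5.25
 = 25.08
Net = 25.08 - 21 = 4.08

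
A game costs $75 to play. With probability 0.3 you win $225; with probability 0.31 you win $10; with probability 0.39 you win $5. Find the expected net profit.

-2.45

E[payout] = 225·0.3 + 10·0.31 + 5·0.39
 = 67.5 + 3.1 + 1.95
 = 72.55
Net = 72.55 - 75 = -2.45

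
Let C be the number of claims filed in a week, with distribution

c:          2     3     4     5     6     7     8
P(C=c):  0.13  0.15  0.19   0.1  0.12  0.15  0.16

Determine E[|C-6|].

E[|C-6|] = Σ |c-6|·P(C=c)
 = 4·0.13 + 3·0.15 + 2·0.19 + 1·0.1 + 0·0.12 + 1·0.15 + 2·0.16
 = 0.52 + 0.45 + 0.38 + 0.1 + 0 + 0.15 + 0.32
 = 1.92

1.92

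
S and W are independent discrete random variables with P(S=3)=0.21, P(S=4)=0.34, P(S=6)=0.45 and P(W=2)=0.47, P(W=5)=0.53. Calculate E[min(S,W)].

3.1872

E[min(S,W)] = Σ_s Σ_w min(s,w) · P(S=s)P(W=w)
 = 2·0.0987 + 3·0.1113 + 2·0.1598 + 4·0.1802 + 2·0.2115 + 5·0.2385
 = 0.1974 + 0.3339 + 0.3196 + 0.7208 + 0.423 + 1.1925
 = 3.1872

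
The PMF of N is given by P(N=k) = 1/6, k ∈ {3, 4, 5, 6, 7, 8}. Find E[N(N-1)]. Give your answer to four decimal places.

27.6667

E[N(N-1)] = Σ n(n-1)·P(N=n)
 = 6·1/6 + 12·1/6 + 20·1/6 + 30·1/6 + 42·1/6 + 56·1/6
 = 1 + 2 + 10/3 + 5 + 7 + 28/3
 = 83/3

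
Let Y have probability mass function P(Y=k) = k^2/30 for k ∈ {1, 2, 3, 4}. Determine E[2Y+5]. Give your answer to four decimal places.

E[2Y+5] = Σ (2y+5)·P(Y=y)
 = 7·1/30 + 9·2/15 + 11·3/10 + 13·8/15
 = 7/30 + 6/5 + 33/10 + 104/15
 = 35/3

11.6667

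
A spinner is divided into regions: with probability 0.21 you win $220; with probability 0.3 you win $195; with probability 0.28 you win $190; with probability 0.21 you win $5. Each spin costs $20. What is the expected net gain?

138.95

E[payout] = 220·0.21 + 195·0.3 + 190·0.28 + 5·0.21
 = 46.2 + 58.5 + 53.2 + 1.05
 = 158.95
Net = 158.95 - 20 = 138.95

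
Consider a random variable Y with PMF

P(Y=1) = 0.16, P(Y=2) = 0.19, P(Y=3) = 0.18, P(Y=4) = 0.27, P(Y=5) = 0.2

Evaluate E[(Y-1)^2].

E[(Y-1)^2] = Σ (y-1)^2·P(Y=y)
 = 0·0.16 + 1·0.19 + 4·0.18 + 9·0.27 + 16·0.2
 = 0 + 0.19 + 0.72 + 2.43 + 3.2
 = 6.54

6.54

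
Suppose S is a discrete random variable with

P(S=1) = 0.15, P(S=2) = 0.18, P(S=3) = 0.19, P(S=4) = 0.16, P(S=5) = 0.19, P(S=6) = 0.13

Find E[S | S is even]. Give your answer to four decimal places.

P(S is even) = 0.18 + 0.16 + 0.13 = 0.47.
E[S | S is even] = [2·0.18 + 4·0.16 + 6·0.13] / 0.47
 = 1.78 / 0.47
 = 178/47

3.7872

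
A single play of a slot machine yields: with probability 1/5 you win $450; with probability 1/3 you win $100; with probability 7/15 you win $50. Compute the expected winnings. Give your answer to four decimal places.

E[payout] = 450·1/5 + 100·1/3 + 50·7/15
 = 90 + 100/3 + 70/3
 = 440/3

146.6667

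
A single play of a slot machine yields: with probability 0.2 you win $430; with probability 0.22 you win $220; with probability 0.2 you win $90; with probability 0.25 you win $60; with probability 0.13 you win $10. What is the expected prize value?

168.7

E[payout] = 430·0.2 + 220·0.22 + 90·0.2 + 60·0.25 + 10·0.13
 = 86 + 48.4 + 18 + 15 + 1.3
 = 168.7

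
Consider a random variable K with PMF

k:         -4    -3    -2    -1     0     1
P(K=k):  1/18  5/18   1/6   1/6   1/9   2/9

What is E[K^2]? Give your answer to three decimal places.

E[K^2] = Σ k^2·P(K=k)
 = 16·1/18 + 9·5/18 + 4·1/6 + 1·1/6 + 0·1/9 + 1·2/9
 = 8/9 + 5/2 + 2/3 + 1/6 + 0 + 2/9
 = 40/9

4.444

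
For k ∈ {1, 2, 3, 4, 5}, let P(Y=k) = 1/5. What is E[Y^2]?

E[Y^2] = Σ y^2·P(Y=y)
 = 1·1/5 + 4·1/5 + 9·1/5 + 16·1/5 + 25·1/5
 = 1/5 + 4/5 + 9/5 + 16/5 + 5
 = 11

11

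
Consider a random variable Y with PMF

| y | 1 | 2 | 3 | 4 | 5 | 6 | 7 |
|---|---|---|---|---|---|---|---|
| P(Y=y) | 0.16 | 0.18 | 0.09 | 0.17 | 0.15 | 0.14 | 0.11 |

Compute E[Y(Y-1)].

E[Y(Y-1)] = Σ y(y-1)·P(Y=y)
 = 0·0.16 + 2·0.18 + 6·0.09 + 12·0.17 + 20·0.15 + 30·0.14 + 42·0.11
 = 0 + 0.36 + 0.54 + 2.04 + 3 + 4.2 + 4.62
 = 14.76

14.76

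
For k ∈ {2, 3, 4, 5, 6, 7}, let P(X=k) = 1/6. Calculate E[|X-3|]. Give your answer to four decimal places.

E[|X-3|] = Σ |x-3|·P(X=x)
 = 1·1/6 + 0·1/6 + 1·1/6 + 2·1/6 + 3·1/6 + 4·1/6
 = 1/6 + 0 + 1/6 + 1/3 + 1/2 + 2/3
 = 11/6

1.8333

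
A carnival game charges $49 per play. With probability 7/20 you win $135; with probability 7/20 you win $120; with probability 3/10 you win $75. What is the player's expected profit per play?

E[payout] = 135·7/20 + 120·7/20 + 75·3/10
 = 189/4 + 42 + 45/2
 = 447/4
Net = 447/4 - 49 = 251/4

62.75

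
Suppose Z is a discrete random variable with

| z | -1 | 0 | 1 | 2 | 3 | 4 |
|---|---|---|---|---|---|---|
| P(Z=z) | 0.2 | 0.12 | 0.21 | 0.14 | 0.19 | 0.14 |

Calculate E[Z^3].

E[Z^3] = Σ z^3·P(Z=z)
 = (-1)·0.2 + 0·0.12 + 1·0.21 + 8·0.14 + 27·0.19 + 64·0.14
 = (-0.2) + 0 + 0.21 + 1.12 + 5.13 + 8.96
 = 15.22

15.22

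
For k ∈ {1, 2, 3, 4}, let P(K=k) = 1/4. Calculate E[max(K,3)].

3.25

E[max(K,3)] = Σ max(k,3)·P(K=k)
 = 3·1/4 + 3·1/4 + 3·1/4 + 4·1/4
 = 3/4 + 3/4 + 3/4 + 1
 = 13/4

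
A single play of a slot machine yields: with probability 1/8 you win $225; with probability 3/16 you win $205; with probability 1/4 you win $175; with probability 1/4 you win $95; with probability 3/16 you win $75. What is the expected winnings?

E[payout] = 225·1/8 + 205·3/16 + 175·1/4 + 95·1/4 + 75·3/16
 = 225/8 + 615/16 + 175/4 + 95/4 + 225/16
 = 1185/8

148.125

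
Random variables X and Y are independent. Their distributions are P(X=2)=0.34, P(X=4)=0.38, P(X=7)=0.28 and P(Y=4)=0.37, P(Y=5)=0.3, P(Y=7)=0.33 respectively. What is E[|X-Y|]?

2.0876

E[|X-Y|] = Σ_x Σ_y |x-y| · P(X=x)P(Y=y)
 = 2·0.1258 + 3·0.102 + 5·0.1122 + 0·0.1406 + 1·0.114 + 3·0.1254 + 3·0.1036 + 2·0.084 + 0·0.0924
 = 0.2516 + 0.306 + 0.561 + 0 + 0.114 + 0.3762 + 0.3108 + 0.168 + 0
 = 2.0876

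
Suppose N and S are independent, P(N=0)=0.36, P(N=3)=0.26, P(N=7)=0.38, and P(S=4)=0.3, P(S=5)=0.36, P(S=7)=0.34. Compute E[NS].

E[NS] = Σ_n Σ_s ns · P(N=n)P(S=s)
 = 0·0.108 + 0·0.1296 + 0·0.1224 + 12·0.078 + 15·0.0936 + 21·0.0884 + 28·0.114 + 35·0.1368 + 49·0.1292
 = 0 + 0 + 0 + 0.936 + 1.404 + 1.8564 + 3.192 + 4.788 + 6.3308
 = 18.5072

18.5072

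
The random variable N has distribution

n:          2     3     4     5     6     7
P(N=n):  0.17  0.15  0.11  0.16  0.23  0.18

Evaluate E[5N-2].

21.35

E[5N-2] = Σ (5n-2)·P(N=n)
 = 8·0.17 + 13·0.15 + 18·0.11 + 23·0.16 + 28·0.23 + 33·0.18
 = 1.36 + 1.95 + 1.98 + 3.68 + 6.44 + 5.94
 = 21.35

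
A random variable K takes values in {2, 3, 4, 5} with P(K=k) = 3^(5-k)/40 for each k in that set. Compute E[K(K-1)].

E[K(K-1)] = Σ k(k-1)·P(K=k)
 = 2·27/40 + 6·9/40 + 12·3/40 + 20·1/40
 = 27/20 + 27/20 + 9/10 + 1/2
 = 41/10

4.1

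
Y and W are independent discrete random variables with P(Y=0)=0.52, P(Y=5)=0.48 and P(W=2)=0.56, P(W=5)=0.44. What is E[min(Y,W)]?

1.5936

E[min(Y,W)] = Σ_y Σ_w min(y,w) · P(Y=y)P(W=w)
 = 0·0.2912 + 0·0.2288 + 2·0.2688 + 5·0.2112
 = 0 + 0 + 0.5376 + 1.056
 = 1.5936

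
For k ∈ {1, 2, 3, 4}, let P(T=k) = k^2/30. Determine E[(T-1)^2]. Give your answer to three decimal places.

6.133

E[(T-1)^2] = Σ (t-1)^2·P(T=t)
 = 0·1/30 + 1·2/15 + 4·3/10 + 9·8/15
 = 0 + 2/15 + 6/5 + 24/5
 = 92/15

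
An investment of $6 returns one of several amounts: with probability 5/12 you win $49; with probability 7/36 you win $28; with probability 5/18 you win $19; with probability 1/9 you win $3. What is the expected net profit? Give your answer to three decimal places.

E[payout] = 49·5/12 + 28·7/36 + 19·5/18 + 3·1/9
 = 245/12 + 49/9 + 95/18 + 1/3
 = 1133/36
Net = 1133/36 - 6 = 917/36

25.472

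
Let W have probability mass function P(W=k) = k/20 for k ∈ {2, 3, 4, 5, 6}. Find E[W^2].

22

E[W^2] = Σ w^2·P(W=w)
 = 4·1/10 + 9·3/20 + 16·1/5 + 25·1/4 + 36·3/10
 = 2/5 + 27/20 + 16/5 + 25/4 + 54/5
 = 22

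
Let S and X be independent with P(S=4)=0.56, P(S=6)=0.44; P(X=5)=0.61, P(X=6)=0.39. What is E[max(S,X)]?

5.6584

E[max(S,X)] = Σ_s Σ_x max(s,x) · P(S=s)P(X=x)
 = 5·0.3416 + 6·0.2184 + 6·0.2684 + 6·0.1716
 = 1.708 + 1.3104 + 1.6104 + 1.0296
 = 5.6584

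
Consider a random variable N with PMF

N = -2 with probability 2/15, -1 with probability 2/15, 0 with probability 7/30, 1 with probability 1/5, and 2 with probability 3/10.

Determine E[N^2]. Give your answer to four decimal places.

2.0667

E[N^2] = Σ n^2·P(N=n)
 = 4·2/15 + 1·2/15 + 0·7/30 + 1·1/5 + 4·3/10
 = 8/15 + 2/15 + 0 + 1/5 + 6/5
 = 31/15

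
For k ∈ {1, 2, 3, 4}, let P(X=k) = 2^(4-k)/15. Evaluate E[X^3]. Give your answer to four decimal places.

10.5333

E[X^3] = Σ x^3·P(X=x)
 = 1·8/15 + 8·4/15 + 27·2/15 + 64·1/15
 = 8/15 + 32/15 + 18/5 + 64/15
 = 158/15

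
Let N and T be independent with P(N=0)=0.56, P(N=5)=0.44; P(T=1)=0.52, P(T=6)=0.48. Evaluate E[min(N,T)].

E[min(N,T)] = Σ_n Σ_t min(n,t) · P(N=n)P(T=t)
 = 0·0.2912 + 0·0.2688 + 1·0.2288 + 5·0.2112
 = 0 + 0 + 0.2288 + 1.056
 = 1.2848

1.2848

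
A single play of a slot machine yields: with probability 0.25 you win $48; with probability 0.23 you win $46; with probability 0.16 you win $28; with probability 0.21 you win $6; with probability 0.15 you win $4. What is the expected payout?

E[payout] = 48·0.25 + 46·0.23 + 28·0.16 + 6·0.21 + 4·0.15
 = 12 + 10.58 + 4.48 + 1.26 + 0.6
 = 28.92

28.92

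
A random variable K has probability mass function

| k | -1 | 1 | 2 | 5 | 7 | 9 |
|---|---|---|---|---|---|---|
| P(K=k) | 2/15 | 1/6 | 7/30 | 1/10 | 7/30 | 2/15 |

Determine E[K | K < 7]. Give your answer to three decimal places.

1.579

P(K < 7) = 2/15 + 1/6 + 7/30 + 1/10 = 19/30.
E[K | K < 7] = [(-1)·2/15 + 1·1/6 + 2·7/30 + 5·1/10] / (19/30)
 = 1 / (19/30)
 = 30/19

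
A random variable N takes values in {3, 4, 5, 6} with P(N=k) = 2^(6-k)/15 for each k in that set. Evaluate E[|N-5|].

1.4

E[|N-5|] = Σ |n-5|·P(N=n)
 = 2·8/15 + 1·4/15 + 0·2/15 + 1·1/15
 = 16/15 + 4/15 + 0 + 1/15
 = 7/5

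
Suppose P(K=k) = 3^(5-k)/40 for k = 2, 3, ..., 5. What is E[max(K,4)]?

E[max(K,4)] = Σ max(k,4)·P(K=k)
 = 4·27/40 + 4·9/40 + 4·3/40 + 5·1/40
 = 27/10 + 9/10 + 3/10 + 1/8
 = 161/40

4.025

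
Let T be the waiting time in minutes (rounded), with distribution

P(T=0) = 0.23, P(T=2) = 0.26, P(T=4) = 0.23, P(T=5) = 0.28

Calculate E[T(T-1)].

8.88

E[T(T-1)] = Σ t(t-1)·P(T=t)
 = 0·0.23 + 2·0.26 + 12·0.23 + 20·0.28
 = 0 + 0.52 + 2.76 + 5.6
 = 8.88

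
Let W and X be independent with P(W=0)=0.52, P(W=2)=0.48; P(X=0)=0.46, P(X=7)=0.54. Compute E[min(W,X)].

0.5184

E[min(W,X)] = Σ_w Σ_x min(w,x) · P(W=w)P(X=x)
 = 0·0.2392 + 0·0.2808 + 0·0.2208 + 2·0.2592
 = 0 + 0 + 0 + 0.5184
 = 0.5184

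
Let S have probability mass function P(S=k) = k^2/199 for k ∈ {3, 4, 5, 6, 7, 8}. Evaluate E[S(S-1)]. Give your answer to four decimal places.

37.5276

E[S(S-1)] = Σ s(s-1)·P(S=s)
 = 6·9/199 + 12·16/199 + 20·25/199 + 30·36/199 + 42·49/199 + 56·64/199
 = 54/199 + 192/199 + 500/199 + 1080/199 + 2058/199 + 3584/199
 = 7468/199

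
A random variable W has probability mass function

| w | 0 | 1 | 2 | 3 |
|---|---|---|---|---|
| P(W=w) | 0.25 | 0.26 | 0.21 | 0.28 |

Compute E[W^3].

E[W^3] = Σ w^3·P(W=w)
 = 0·0.25 + 1·0.26 + 8·0.21 + 27·0.28
 = 0 + 0.26 + 1.68 + 7.56
 = 9.5

9.5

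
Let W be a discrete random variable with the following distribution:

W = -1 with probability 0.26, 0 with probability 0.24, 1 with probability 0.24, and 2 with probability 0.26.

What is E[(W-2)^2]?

3.54

E[(W-2)^2] = Σ (w-2)^2·P(W=w)
 = 9·0.26 + 4·0.24 + 1·0.24 + 0·0.26
 = 2.34 + 0.96 + 0.24 + 0
 = 3.54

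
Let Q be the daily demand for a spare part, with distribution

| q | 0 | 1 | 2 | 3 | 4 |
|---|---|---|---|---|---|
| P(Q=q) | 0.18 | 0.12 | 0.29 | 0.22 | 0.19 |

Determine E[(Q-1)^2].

E[(Q-1)^2] = Σ (q-1)^2·P(Q=q)
 = 1·0.18 + 0·0.12 + 1·0.29 + 4·0.22 + 9·0.19
 = 0.18 + 0 + 0.29 + 0.88 + 1.71
 = 3.06

3.06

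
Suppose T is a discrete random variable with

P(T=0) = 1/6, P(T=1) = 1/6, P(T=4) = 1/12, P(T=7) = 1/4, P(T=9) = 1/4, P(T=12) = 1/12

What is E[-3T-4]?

-20.5

E[-3T-4] = Σ (-3t-4)·P(T=t)
 = (-4)·1/6 + (-7)·1/6 + (-16)·1/12 + (-25)·1/4 + (-31)·1/4 + (-40)·1/12
 = (-2/3) + (-7/6) + (-4/3) + (-25/4) + (-31/4) + (-10/3)
 = -41/2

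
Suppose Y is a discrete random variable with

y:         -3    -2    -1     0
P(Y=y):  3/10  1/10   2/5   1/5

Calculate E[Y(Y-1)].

E[Y(Y-1)] = Σ y(y-1)·P(Y=y)
 = 12·3/10 + 6·1/10 + 2·2/5 + 0·1/5
 = 18/5 + 3/5 + 4/5 + 0
 = 5

5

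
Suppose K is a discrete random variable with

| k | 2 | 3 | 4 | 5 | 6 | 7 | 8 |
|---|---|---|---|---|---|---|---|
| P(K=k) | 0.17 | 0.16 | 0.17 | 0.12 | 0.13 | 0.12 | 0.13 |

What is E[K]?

E[K] = Σ k·P(K=k)
 = 2·0.17 + 3·0.16 + 4·0.17 + 5·0.12 + 6·0.13 + 7·0.12 + 8·0.13
 = 0.34 + 0.48 + 0.68 + 0.6 + 0.78 + 0.84 + 1.04
 = 4.76

4.76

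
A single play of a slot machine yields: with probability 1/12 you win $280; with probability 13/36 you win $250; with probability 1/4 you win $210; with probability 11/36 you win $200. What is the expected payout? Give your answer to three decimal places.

227.222

E[payout] = 280·1/12 + 250·13/36 + 210·1/4 + 200·11/36
 = 70/3 + 1625/18 + 105/2 + 550/9
 = 2045/9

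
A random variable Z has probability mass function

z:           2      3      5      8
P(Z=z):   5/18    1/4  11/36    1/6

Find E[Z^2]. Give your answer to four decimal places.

E[Z^2] = Σ z^2·P(Z=z)
 = 4·5/18 + 9·1/4 + 25·11/36 + 64·1/6
 = 10/9 + 9/4 + 275/36 + 32/3
 = 65/3

21.6667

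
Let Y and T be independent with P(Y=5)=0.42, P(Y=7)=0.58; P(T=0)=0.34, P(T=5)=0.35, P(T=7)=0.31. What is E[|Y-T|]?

E[|Y-T|] = Σ_y Σ_t |y-t| · P(Y=y)P(T=t)
 = 5·0.1428 + 0·0.147 + 2·0.1302 + 7·0.1972 + 2·0.203 + 0·0.1798
 = 0.714 + 0 + 0.2604 + 1.3804 + 0.406 + 0
 = 2.7608

2.7608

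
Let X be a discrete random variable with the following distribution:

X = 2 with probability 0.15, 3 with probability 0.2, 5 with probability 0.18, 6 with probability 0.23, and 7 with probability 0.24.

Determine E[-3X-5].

-19.58

E[-3X-5] = Σ (-3x-5)·P(X=x)
 = (-11)·0.15 + (-14)·0.2 + (-20)·0.18 + (-23)·0.23 + (-26)·0.24
 = (-1.65) + (-2.8) + (-3.6) + (-5.29) + (-6.24)
 = -19.58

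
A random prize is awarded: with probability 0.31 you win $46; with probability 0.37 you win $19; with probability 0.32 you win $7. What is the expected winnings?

E[payout] = 46·0.31 + 19·0.37 + 7·0.32
 = 14.26 + 7.03 + 2.24
 = 23.53

23.53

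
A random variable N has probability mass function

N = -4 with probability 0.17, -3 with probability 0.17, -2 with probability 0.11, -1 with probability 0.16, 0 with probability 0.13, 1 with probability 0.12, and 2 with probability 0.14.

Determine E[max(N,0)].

E[max(N,0)] = Σ max(n,0)·P(N=n)
 = 0·0.17 + 0·0.17 + 0·0.11 + 0·0.16 + 0·0.13 + 1·0.12 + 2·0.14
 = 0 + 0 + 0 + 0 + 0 + 0.12 + 0.28
 = 0.4

0.4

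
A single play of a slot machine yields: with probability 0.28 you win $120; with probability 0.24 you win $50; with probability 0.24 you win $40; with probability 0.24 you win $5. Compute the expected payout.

E[payout] = 120·0.28 + 50·0.24 + 40·0.24 + 5·0.24
 = 33.6 + 12 + 9.6 + 1.2
 = 56.4

56.4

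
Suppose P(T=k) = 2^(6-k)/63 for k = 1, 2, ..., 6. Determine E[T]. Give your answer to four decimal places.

E[T] = Σ t·P(T=t)
 = 1·32/63 + 2·16/63 + 3·8/63 + 4·4/63 + 5·2/63 + 6·1/63
 = 32/63 + 32/63 + 8/21 + 16/63 + 10/63 + 2/21
 = 40/21

1.9048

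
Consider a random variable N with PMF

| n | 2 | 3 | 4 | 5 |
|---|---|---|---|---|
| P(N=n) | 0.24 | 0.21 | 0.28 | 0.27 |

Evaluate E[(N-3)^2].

1.6

E[(N-3)^2] = Σ (n-3)^2·P(N=n)
 = 1·0.24 + 0·0.21 + 1·0.28 + 4·0.27
 = 0.24 + 0 + 0.28 + 1.08
 = 1.6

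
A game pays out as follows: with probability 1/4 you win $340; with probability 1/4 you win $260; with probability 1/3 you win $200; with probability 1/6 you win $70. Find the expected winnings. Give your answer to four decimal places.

228.3333

E[payout] = 340·1/4 + 260·1/4 + 200·1/3 + 70·1/6
 = 85 + 65 + 200/3 + 35/3
 = 685/3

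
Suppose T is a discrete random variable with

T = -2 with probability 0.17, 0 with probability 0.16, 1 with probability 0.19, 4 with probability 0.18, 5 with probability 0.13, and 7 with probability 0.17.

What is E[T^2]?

15.33

E[T^2] = Σ t^2·P(T=t)
 = 4·0.17 + 0·0.16 + 1·0.19 + 16·0.18 + 25·0.13 + 49·0.17
 = 0.68 + 0 + 0.19 + 2.88 + 3.25 + 8.33
 = 15.33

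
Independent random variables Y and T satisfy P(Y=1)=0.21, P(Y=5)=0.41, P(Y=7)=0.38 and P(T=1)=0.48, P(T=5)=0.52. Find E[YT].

E[YT] = Σ_y Σ_t yt · P(Y=y)P(T=t)
 = 1·0.1008 + 5·0.1092 + 5·0.1968 + 25·0.2132 + 7·0.1824 + 35·0.1976
 = 0.1008 + 0.546 + 0.984 + 5.33 + 1.2768 + 6.916
 = 15.1536

15.1536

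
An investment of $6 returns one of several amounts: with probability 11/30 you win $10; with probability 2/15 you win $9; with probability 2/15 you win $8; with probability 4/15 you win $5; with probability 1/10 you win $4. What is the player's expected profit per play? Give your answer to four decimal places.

1.6667

E[payout] = 10·11/30 + 9·2/15 + 8·2/15 + 5·4/15 + 4·1/10
 = 11/3 + 6/5 + 16/15 + 4/3 + 2/5
 = 23/3
Net = 23/3 - 6 = 5/3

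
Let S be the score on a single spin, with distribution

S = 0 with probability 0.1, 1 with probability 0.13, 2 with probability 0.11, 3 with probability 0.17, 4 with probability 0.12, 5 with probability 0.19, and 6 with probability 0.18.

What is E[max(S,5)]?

5.18

E[max(S,5)] = Σ max(s,5)·P(S=s)
 = 5·0.1 + 5·0.13 + 5·0.11 + 5·0.17 + 5·0.12 + 5·0.19 + 6·0.18
 = 0.5 + 0.65 + 0.55 + 0.85 + 0.6 + 0.95 + 1.08
 = 5.18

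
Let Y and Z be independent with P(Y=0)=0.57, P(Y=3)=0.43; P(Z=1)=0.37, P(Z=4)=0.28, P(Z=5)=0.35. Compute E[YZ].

E[YZ] = Σ_y Σ_z yz · P(Y=y)P(Z=z)
 = 0·0.2109 + 0·0.1596 + 0·0.1995 + 3·0.1591 + 12·0.1204 + 15·0.1505
 = 0 + 0 + 0 + 0.4773 + 1.4448 + 2.2575
 = 4.1796

4.1796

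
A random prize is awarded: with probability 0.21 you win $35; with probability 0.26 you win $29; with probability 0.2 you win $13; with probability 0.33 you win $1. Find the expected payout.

17.82

E[payout] = 35·0.21 + 29·0.26 + 13·0.2 + 1·0.33
 = 7.35 + 7.54 + 2.6 + 0.33
 = 17.82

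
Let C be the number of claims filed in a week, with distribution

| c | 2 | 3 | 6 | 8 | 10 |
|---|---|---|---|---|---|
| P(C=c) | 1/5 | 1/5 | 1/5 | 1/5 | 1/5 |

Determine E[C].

5.8

E[C] = Σ c·P(C=c)
 = 2·1/5 + 3·1/5 + 6·1/5 + 8·1/5 + 10·1/5
 = 2/5 + 3/5 + 6/5 + 8/5 + 2
 = 29/5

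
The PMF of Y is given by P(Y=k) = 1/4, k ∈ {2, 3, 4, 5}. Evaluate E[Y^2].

E[Y^2] = Σ y^2·P(Y=y)
 = 4·1/4 + 9·1/4 + 16·1/4 + 25·1/4
 = 1 + 9/4 + 4 + 25/4
 = 27/2

13.5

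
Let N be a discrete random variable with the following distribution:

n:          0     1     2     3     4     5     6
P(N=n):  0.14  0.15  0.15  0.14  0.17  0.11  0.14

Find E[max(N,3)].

E[max(N,3)] = Σ max(n,3)·P(N=n)
 = 3·0.14 + 3·0.15 + 3·0.15 + 3·0.14 + 4·0.17 + 5·0.11 + 6·0.14
 = 0.42 + 0.45 + 0.45 + 0.42 + 0.68 + 0.55 + 0.84
 = 3.81

3.81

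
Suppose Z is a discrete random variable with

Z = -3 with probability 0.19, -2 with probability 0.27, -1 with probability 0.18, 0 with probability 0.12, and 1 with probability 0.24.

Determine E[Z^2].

3.21

E[Z^2] = Σ z^2·P(Z=z)
 = 9·0.19 + 4·0.27 + 1·0.18 + 0·0.12 + 1·0.24
 = 1.71 + 1.08 + 0.18 + 0 + 0.24
 = 3.21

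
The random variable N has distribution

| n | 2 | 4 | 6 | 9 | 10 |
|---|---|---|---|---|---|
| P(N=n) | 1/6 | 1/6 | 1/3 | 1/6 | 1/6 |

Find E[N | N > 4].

7.75

P(N > 4) = 1/3 + 1/6 + 1/6 = 2/3.
E[N | N > 4] = [6·1/3 + 9·1/6 + 10·1/6] / (2/3)
 = 31/6 / (2/3)
 = 31/4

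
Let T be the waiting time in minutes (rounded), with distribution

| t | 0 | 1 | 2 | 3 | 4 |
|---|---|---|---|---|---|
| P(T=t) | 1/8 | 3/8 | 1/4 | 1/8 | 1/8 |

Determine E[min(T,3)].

E[min(T,3)] = Σ min(t,3)·P(T=t)
 = 0·1/8 + 1·3/8 + 2·1/4 + 3·1/8 + 3·1/8
 = 0 + 3/8 + 1/2 + 3/8 + 3/8
 = 13/8

1.625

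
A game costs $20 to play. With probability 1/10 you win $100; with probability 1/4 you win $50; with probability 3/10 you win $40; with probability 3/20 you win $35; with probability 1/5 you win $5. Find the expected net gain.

20.75

E[payout] = 100·1/10 + 50·1/4 + 40·3/10 + 35·3/20 + 5·1/5
 = 10 + 25/2 + 12 + 21/4 + 1
 = 163/4
Net = 163/4 - 20 = 83/4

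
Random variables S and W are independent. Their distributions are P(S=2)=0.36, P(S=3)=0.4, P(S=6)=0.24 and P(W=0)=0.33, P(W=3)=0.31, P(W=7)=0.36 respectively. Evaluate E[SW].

11.592

E[SW] = Σ_s Σ_w sw · P(S=s)P(W=w)
 = 0·0.1188 + 6·0.1116 + 14·0.1296 + 0·0.132 + 9·0.124 + 21·0.144 + 0·0.0792 + 18·0.0744 + 42·0.0864
 = 0 + 0.6696 + 1.8144 + 0 + 1.116 + 3.024 + 0 + 1.3392 + 3.6288
 = 11.592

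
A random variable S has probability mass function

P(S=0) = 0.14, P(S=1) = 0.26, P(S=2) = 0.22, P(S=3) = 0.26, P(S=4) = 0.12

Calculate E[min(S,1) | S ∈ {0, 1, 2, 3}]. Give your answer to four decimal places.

0.8409

P(S ∈ {0, 1, 2, 3}) = 0.14 + 0.26 + 0.22 + 0.26 = 0.88.
E[min(S,1) | S ∈ {0, 1, 2, 3}] = [0·0.14 + 1·0.26 + 1·0.22 + 1·0.26] / 0.88
 = 0.74 / 0.88
 = 37/44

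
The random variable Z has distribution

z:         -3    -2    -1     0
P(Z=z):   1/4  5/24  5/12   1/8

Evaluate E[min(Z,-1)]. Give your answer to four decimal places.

E[min(Z,-1)] = Σ min(z,-1)·P(Z=z)
 = (-3)·1/4 + (-2)·5/24 + (-1)·5/12 + (-1)·1/8
 = (-3/4) + (-5/12) + (-5/12) + (-1/8)
 = -41/24

-1.7083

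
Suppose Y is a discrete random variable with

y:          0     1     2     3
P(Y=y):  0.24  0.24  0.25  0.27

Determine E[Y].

1.55

E[Y] = Σ y·P(Y=y)
 = 0·0.24 + 1·0.24 + 2·0.25 + 3·0.27
 = 0 + 0.24 + 0.5 + 0.81
 = 1.55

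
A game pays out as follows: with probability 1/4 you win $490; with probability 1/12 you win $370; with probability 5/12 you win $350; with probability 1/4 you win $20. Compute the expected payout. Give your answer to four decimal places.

304.1667

E[payout] = 490·1/4 + 370·1/12 + 350·5/12 + 20·1/4
 = 245/2 + 185/6 + 875/6 + 5
 = 1825/6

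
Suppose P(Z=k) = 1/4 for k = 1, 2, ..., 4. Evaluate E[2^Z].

7.5

E[2^Z] = Σ 2^z·P(Z=z)
 = 2·1/4 + 4·1/4 + 8·1/4 + 16·1/4
 = 1/2 + 1 + 2 + 4
 = 15/2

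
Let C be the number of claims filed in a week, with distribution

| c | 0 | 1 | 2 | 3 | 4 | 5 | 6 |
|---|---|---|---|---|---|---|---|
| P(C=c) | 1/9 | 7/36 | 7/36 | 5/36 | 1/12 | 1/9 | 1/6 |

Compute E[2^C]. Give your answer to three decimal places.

E[2^C] = Σ 2^c·P(C=c)
 = 1·1/9 + 2·7/36 + 4·7/36 + 8·5/36 + 16·1/12 + 32·1/9 + 64·1/6
 = 1/9 + 7/18 + 7/9 + 10/9 + 4/3 + 32/9 + 32/3
 = 323/18

17.944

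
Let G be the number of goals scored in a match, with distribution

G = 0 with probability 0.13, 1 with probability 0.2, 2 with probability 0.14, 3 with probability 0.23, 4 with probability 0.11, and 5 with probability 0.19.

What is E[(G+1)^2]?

E[(G+1)^2] = Σ (g+1)^2·P(G=g)
 = 1·0.13 + 4·0.2 + 9·0.14 + 16·0.23 + 25·0.11 + 36·0.19
 = 0.13 + 0.8 + 1.26 + 3.68 + 2.75 + 6.84
 = 15.46

15.46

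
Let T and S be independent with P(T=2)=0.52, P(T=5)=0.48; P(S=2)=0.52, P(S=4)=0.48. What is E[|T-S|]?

E[|T-S|] = Σ_t Σ_s |t-s| · P(T=t)P(S=s)
 = 0·0.2704 + 2·0.2496 + 3·0.2496 + 1·0.2304
 = 0 + 0.4992 + 0.7488 + 0.2304
 = 1.4784

1.4784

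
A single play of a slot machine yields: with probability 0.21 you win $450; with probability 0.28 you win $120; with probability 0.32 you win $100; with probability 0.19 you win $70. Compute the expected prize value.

173.4

E[payout] = 450·0.21 + 120·0.28 + 100·0.32 + 70·0.19
 = 94.5 + 33.6 + 32 + 13.3
 = 173.4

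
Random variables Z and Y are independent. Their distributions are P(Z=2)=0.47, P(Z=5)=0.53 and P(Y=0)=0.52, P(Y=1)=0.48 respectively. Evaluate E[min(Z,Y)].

0.48

E[min(Z,Y)] = Σ_z Σ_y min(z,y) · P(Z=z)P(Y=y)
 = 0·0.2444 + 1·0.2256 + 0·0.2756 + 1·0.2544
 = 0 + 0.2256 + 0 + 0.2544
 = 0.48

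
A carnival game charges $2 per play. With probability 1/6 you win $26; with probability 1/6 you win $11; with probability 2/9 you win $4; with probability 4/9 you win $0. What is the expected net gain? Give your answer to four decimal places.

5.0556

E[payout] = 26·1/6 + 11·1/6 + 4·2/9 + 0·4/9
 = 13/3 + 11/6 + 8/9 + 0
 = 127/18
Net = 127/18 - 2 = 91/18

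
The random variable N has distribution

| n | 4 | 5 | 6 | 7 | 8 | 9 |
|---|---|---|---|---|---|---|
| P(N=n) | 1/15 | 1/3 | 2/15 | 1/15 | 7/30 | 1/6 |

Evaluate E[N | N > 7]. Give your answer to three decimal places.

P(N > 7) = 7/30 + 1/6 = 2/5.
E[N | N > 7] = [8·7/30 + 9·1/6] / (2/5)
 = 101/30 / (2/5)
 = 101/12

8.417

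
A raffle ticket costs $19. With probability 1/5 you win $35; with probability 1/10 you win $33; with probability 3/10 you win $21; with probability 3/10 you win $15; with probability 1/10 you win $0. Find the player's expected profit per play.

E[payout] = 35·1/5 + 33·1/10 + 21·3/10 + 15·3/10 + 0·1/10
 = 7 + 33/10 + 63/10 + 9/2 + 0
 = 211/10
Net = 211/10 - 19 = 21/10

2.1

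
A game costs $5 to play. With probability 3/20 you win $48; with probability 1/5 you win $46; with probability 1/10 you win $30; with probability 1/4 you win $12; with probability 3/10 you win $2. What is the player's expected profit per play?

18

E[payout] = 48·3/20 + 46·1/5 + 30·1/10 + 12·1/4 + 2·3/10
 = 36/5 + 46/5 + 3 + 3 + 3/5
 = 23
Net = 23 - 5 = 18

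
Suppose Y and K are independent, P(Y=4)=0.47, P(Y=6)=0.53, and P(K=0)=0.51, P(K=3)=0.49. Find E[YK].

E[YK] = Σ_y Σ_k yk · P(Y=y)P(K=k)
 = 0·0.2397 + 12·0.2303 + 0·0.2703 + 18·0.2597
 = 0 + 2.7636 + 0 + 4.6746
 = 7.4382

7.4382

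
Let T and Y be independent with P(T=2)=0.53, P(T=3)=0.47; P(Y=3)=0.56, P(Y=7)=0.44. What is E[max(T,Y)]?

4.76

E[max(T,Y)] = Σ_t Σ_y max(t,y) · P(T=t)P(Y=y)
 = 3·0.2968 + 7·0.2332 + 3·0.2632 + 7·0.2068
 = 0.8904 + 1.6324 + 0.7896 + 1.4476
 = 4.76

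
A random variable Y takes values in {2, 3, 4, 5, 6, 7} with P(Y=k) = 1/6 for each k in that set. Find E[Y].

E[Y] = Σ y·P(Y=y)
 = 2·1/6 + 3·1/6 + 4·1/6 + 5·1/6 + 6·1/6 + 7·1/6
 = 1/3 + 1/2 + 2/3 + 5/6 + 1 + 7/6
 = 9/2

4.5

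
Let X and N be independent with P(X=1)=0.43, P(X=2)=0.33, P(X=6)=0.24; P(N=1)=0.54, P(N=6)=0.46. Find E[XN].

E[XN] = Σ_x Σ_n xn · P(X=x)P(N=n)
 = 1·0.2322 + 6·0.1978 + 2·0.1782 + 12·0.1518 + 6·0.1296 + 36·0.1104
 = 0.2322 + 1.1868 + 0.3564 + 1.8216 + 0.7776 + 3.9744
 = 8.349

8.349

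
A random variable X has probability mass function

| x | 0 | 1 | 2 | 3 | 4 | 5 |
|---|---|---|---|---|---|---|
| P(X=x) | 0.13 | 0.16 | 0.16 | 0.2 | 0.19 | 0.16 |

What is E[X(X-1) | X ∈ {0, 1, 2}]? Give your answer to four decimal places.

0.7111

P(X ∈ {0, 1, 2}) = 0.13 + 0.16 + 0.16 = 0.45.
E[X(X-1) | X ∈ {0, 1, 2}] = [0·0.13 + 0·0.16 + 2·0.16] / 0.45
 = 0.32 / 0.45
 = 32/45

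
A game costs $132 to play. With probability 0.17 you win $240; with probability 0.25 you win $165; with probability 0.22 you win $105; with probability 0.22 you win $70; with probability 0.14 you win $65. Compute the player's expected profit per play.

E[payout] = 240·0.17 + 165·0.25 + 105·0.22 + 70·0.22 + 65·0.14
 = 40.8 + 41.25 + 23.1 + 15.4 + 9.1
 = 129.65
Net = 129.65 - 132 = -2.35

-2.35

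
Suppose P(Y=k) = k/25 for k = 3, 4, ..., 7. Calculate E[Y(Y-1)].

E[Y(Y-1)] = Σ y(y-1)·P(Y=y)
 = 6·3/25 + 12·4/25 + 20·1/5 + 30·6/25 + 42·7/25
 = 18/25 + 48/25 + 4 + 36/5 + 294/25
 = 128/5

25.6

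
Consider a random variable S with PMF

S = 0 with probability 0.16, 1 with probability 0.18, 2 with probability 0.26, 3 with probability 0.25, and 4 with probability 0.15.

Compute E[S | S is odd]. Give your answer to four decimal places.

2.1628

P(S is odd) = 0.18 + 0.25 = 0.43.
E[S | S is odd] = [1·0.18 + 3·0.25] / 0.43
 = 0.93 / 0.43
 = 93/43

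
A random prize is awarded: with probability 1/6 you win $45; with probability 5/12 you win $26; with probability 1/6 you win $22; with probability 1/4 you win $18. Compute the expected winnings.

26.5

E[payout] = 45·1/6 + 26·5/12 + 22·1/6 + 18·1/4
 = 15/2 + 65/6 + 11/3 + 9/2
 = 53/2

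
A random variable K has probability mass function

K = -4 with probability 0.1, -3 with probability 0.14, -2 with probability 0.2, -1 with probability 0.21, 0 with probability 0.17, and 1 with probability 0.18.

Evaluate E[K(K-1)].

E[K(K-1)] = Σ k(k-1)·P(K=k)
 = 20·0.1 + 12·0.14 + 6·0.2 + 2·0.21 + 0·0.17 + 0·0.18
 = 2 + 1.68 + 1.2 + 0.42 + 0 + 0
 = 5.3

5.3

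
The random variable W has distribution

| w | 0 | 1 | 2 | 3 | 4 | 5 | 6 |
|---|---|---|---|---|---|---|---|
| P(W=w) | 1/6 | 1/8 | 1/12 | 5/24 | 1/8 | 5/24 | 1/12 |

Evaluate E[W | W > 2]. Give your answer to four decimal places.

P(W > 2) = 5/24 + 1/8 + 5/24 + 1/12 = 5/8.
E[W | W > 2] = [3·5/24 + 4·1/8 + 5·5/24 + 6·1/12] / (5/8)
 = 8/3 / (5/8)
 = 64/15

4.2667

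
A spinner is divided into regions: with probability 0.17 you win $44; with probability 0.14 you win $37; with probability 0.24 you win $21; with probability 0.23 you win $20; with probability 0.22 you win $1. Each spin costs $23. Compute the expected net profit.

E[payout] = 44·0.17 + 37·0.14 + 21·0.24 + 20·0.23 + 1·0.22
 = 7.48 + 5.18 + 5.04 + 4.6 + 0.22
 = 22.52
Net = 22.52 - 23 = -0.48

-0.48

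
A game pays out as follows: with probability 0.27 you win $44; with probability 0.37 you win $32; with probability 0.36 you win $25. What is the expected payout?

32.72

E[payout] = 44·0.27 + 32·0.37 + 25·0.36
 = 11.88 + 11.84 + 9
 = 32.72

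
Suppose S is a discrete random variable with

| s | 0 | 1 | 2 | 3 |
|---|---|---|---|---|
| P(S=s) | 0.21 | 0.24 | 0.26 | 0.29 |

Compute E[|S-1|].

1.05

E[|S-1|] = Σ |s-1|·P(S=s)
 = 1·0.21 + 0·0.24 + 1·0.26 + 2·0.29
 = 0.21 + 0 + 0.26 + 0.58
 = 1.05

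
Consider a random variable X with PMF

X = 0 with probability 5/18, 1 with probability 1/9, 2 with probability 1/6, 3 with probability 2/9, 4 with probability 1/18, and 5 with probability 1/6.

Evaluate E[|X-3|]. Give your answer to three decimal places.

E[|X-3|] = Σ |x-3|·P(X=x)
 = 3·5/18 + 2·1/9 + 1·1/6 + 0·2/9 + 1·1/18 + 2·1/6
 = 5/6 + 2/9 + 1/6 + 0 + 1/18 + 1/3
 = 29/18

1.611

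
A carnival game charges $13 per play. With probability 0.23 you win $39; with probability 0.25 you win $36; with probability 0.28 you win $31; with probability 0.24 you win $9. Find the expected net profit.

E[payout] = 39·0.23 + 36·0.25 + 31·0.28 + 9·0.24
 = 8.97 + 9 + 8.68 + 2.16
 = 28.81
Net = 28.81 - 13 = 15.81

15.81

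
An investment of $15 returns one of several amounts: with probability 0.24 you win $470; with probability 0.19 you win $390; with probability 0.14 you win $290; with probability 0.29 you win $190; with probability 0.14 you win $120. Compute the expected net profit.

E[payout] = 470·0.24 + 390·0.19 + 290·0.14 + 190·0.29 + 120·0.14
 = 112.8 + 74.1 + 40.6 + 55.1 + 16.8
 = 299.4
Net = 299.4 - 15 = 284.4

284.4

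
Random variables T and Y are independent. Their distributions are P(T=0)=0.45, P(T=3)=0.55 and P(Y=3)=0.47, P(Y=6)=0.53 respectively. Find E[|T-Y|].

E[|T-Y|] = Σ_t Σ_y |t-y| · P(T=t)P(Y=y)
 = 3·0.2115 + 6·0.2385 + 0·0.2585 + 3·0.2915
 = 0.6345 + 1.431 + 0 + 0.8745
 = 2.94

2.94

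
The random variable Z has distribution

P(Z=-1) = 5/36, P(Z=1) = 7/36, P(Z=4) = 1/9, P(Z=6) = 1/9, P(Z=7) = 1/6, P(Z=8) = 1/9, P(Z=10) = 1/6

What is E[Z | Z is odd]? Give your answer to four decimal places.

P(Z is odd) = 5/36 + 7/36 + 1/6 = 1/2.
E[Z | Z is odd] = [(-1)·5/36 + 1·7/36 + 7·1/6] / (1/2)
 = 11/9 / (1/2)
 = 22/9

2.4444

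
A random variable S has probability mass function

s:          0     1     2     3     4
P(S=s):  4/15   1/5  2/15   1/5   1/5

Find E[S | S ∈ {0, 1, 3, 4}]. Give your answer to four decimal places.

1.8462

P(S ∈ {0, 1, 3, 4}) = 4/15 + 1/5 + 1/5 + 1/5 = 13/15.
E[S | S ∈ {0, 1, 3, 4}] = [0·4/15 + 1·1/5 + 3·1/5 + 4·1/5] / (13/15)
 = 8/5 / (13/15)
 = 24/13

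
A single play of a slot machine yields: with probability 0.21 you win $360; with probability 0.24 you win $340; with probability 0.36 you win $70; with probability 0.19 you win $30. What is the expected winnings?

E[payout] = 360·0.21 + 340·0.24 + 70·0.36 + 30·0.19
 = 75.6 + 81.6 + 25.2 + 5.7
 = 188.1

188.1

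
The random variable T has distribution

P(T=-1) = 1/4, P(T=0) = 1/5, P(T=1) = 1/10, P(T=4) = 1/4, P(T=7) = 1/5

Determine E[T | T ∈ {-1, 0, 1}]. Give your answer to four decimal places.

-0.2727

P(T ∈ {-1, 0, 1}) = 1/4 + 1/5 + 1/10 = 11/20.
E[T | T ∈ {-1, 0, 1}] = [(-1)·1/4 + 0·1/5 + 1·1/10] / (11/20)
 = -3/20 / (11/20)
 = -3/11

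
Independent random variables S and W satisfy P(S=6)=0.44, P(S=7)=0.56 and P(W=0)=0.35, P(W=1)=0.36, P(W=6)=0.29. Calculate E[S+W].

E[S+W] = Σ_s Σ_w (s+w) · P(S=s)P(W=w)
 = 6·0.154 + 7·0.1584 + 12·0.1276 + 7·0.196 + 8·0.2016 + 13·0.1624
 = 0.924 + 1.1088 + 1.5312 + 1.372 + 1.6128 + 2.1112
 = 8.66

8.66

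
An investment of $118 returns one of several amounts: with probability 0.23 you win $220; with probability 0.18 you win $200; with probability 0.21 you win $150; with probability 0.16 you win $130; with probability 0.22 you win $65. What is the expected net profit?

E[payout] = 220·0.23 + 200·0.18 + 150·0.21 + 130·0.16 + 65·0.22
 = 50.6 + 36 + 31.5 + 20.8 + 14.3
 = 153.2
Net = 153.2 - 118 = 35.2

35.2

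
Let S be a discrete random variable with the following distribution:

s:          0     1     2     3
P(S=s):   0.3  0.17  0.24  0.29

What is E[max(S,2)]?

E[max(S,2)] = Σ max(s,2)·P(S=s)
 = 2·0.3 + 2·0.17 + 2·0.24 + 3·0.29
 = 0.6 + 0.34 + 0.48 + 0.87
 = 2.29

2.29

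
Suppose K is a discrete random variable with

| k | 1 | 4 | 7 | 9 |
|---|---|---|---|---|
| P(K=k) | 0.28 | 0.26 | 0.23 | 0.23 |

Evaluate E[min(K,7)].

4.54

E[min(K,7)] = Σ min(k,7)·P(K=k)
 = 1·0.28 + 4·0.26 + 7·0.23 + 7·0.23
 = 0.28 + 1.04 + 1.61 + 1.61
 = 4.54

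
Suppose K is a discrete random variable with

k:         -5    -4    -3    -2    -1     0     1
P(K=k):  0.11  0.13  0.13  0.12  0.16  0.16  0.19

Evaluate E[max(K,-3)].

-1.32

E[max(K,-3)] = Σ max(k,-3)·P(K=k)
 = (-3)·0.11 + (-3)·0.13 + (-3)·0.13 + (-2)·0.12 + (-1)·0.16 + 0·0.16 + 1·0.19
 = (-0.33) + (-0.39) + (-0.39) + (-0.24) + (-0.16) + 0 + 0.19
 = -1.32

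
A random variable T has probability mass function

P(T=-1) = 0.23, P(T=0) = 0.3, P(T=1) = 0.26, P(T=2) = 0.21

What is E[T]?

0.45

E[T] = Σ t·P(T=t)
 = (-1)·0.23 + 0·0.3 + 1·0.26 + 2·0.21
 = (-0.23) + 0 + 0.26 + 0.42
 = 0.45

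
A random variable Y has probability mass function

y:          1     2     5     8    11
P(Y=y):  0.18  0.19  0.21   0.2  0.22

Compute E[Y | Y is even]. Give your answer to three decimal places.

P(Y is even) = 0.19 + 0.2 = 0.39.
E[Y | Y is even] = [2·0.19 + 8·0.2] / 0.39
 = 1.98 / 0.39
 = 66/13

5.077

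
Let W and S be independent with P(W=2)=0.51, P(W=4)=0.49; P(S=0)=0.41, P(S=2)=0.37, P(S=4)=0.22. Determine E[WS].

4.8276

E[WS] = Σ_w Σ_s ws · P(W=w)P(S=s)
 = 0·0.2091 + 4·0.1887 + 8·0.1122 + 0·0.2009 + 8·0.1813 + 16·0.1078
 = 0 + 0.7548 + 0.8976 + 0 + 1.4504 + 1.7248
 = 4.8276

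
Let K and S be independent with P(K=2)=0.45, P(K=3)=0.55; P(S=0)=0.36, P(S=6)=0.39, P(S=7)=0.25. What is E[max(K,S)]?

E[max(K,S)] = Σ_k Σ_s max(k,s) · P(K=k)P(S=s)
 = 2·0.162 + 6·0.1755 + 7·0.1125 + 3·0.198 + 6·0.2145 + 7·0.1375
 = 0.324 + 1.053 + 0.7875 + 0.594 + 1.287 + 0.9625
 = 5.008

5.008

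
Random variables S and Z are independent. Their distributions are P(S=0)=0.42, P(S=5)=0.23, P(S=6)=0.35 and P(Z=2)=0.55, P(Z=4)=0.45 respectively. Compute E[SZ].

9.425

E[SZ] = Σ_s Σ_z sz · P(S=s)P(Z=z)
 = 0·0.231 + 0·0.189 + 10·0.1265 + 20·0.1035 + 12·0.1925 + 24·0.1575
 = 0 + 0 + 1.265 + 2.07 + 2.31 + 3.78
 = 9.425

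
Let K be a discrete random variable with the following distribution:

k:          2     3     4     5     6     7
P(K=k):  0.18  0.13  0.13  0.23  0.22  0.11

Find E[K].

E[K] = Σ k·P(K=k)
 = 2·0.18 + 3·0.13 + 4·0.13 + 5·0.23 + 6·0.22 + 7·0.11
 = 0.36 + 0.39 + 0.52 + 1.15 + 1.32 + 0.77
 = 4.51

4.51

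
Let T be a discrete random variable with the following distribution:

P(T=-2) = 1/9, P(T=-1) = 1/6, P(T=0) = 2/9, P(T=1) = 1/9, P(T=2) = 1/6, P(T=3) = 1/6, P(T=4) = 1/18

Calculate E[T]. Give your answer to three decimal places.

E[T] = Σ t·P(T=t)
 = (-2)·1/9 + (-1)·1/6 + 0·2/9 + 1·1/9 + 2·1/6 + 3·1/6 + 4·1/18
 = (-2/9) + (-1/6) + 0 + 1/9 + 1/3 + 1/2 + 2/9
 = 7/9

0.778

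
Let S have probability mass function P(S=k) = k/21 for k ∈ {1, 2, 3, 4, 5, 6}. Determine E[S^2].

E[S^2] = Σ s^2·P(S=s)
 = 1·1/21 + 4·2/21 + 9·1/7 + 16·4/21 + 25·5/21 + 36·2/7
 = 1/21 + 8/21 + 9/7 + 64/21 + 125/21 + 72/7
 = 21

21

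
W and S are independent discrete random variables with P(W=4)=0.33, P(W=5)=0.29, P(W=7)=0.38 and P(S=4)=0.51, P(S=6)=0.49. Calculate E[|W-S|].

E[|W-S|] = Σ_w Σ_s |w-s| · P(W=w)P(S=s)
 = 0·0.1683 + 2·0.1617 + 1·0.1479 + 1·0.1421 + 3·0.1938 + 1·0.1862
 = 0 + 0.3234 + 0.1479 + 0.1421 + 0.5814 + 0.1862
 = 1.381

1.381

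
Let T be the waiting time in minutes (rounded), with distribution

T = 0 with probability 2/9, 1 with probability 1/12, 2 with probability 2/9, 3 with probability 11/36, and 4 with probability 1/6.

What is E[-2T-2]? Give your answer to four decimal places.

E[-2T-2] = Σ (-2t-2)·P(T=t)
 = (-2)·2/9 + (-4)·1/12 + (-6)·2/9 + (-8)·11/36 + (-10)·1/6
 = (-4/9) + (-1/3) + (-4/3) + (-22/9) + (-5/3)
 = -56/9

-6.2222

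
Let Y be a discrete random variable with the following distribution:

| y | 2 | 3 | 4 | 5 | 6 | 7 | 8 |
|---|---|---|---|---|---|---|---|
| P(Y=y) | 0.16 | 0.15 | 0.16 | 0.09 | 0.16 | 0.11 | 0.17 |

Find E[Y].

E[Y] = Σ y·P(Y=y)
 = 2·0.16 + 3·0.15 + 4·0.16 + 5·0.09 + 6·0.16 + 7·0.11 + 8·0.17
 = 0.32 + 0.45 + 0.64 + 0.45 + 0.96 + 0.77 + 1.36
 = 4.95

4.95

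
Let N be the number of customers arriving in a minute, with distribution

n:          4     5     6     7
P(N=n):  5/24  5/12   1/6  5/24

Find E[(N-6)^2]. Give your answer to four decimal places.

E[(N-6)^2] = Σ (n-6)^2·P(N=n)
 = 4·5/24 + 1·5/12 + 0·1/6 + 1·5/24
 = 5/6 + 5/12 + 0 + 5/24
 = 35/24

1.4583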